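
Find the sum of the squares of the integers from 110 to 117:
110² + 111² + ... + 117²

Use ∑_{k=1}^{n} k² = n(n+1)(2n+1)/6, then subtract the first 109 terms.
∑_{k=1}^{117} k² = 117×118×235/6 = 540735
∑_{k=1}^{109} k² = 109×110×219/6 = 437635
∑_{k=110}^{117} k² = 540735 - 437635 = 103100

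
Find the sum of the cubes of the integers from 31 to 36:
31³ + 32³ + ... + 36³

Use ∑_{k=1}^{n} k³ = [n(n+1)/2]², then subtract the first 30 terms.
∑_{k=1}^{36} k³ = [36×37/2]² = 666² = 443556
∑_{k=1}^{30} k³ = [30×31/2]² = 465² = 216225
∑_{k=31}^{36} k³ = 443556 - 216225 = 227331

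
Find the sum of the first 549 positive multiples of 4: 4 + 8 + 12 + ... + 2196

Factor out 4: = 4(1 + 2 + ... + 549) = 4 × n(n+1)/2
= 4 × 549×550/2
= 4 × 150975
= 603900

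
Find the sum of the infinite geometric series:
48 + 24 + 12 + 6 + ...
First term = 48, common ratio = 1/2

For |r| < 1, S = a / (1 - r)
S = 48 / (1 - (1/2))
S = 48 / (1/2)
S = 96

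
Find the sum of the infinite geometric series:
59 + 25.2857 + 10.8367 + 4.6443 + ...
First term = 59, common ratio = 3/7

For |r| < 1, S = a / (1 - r)
S = 59 / (1 - (3/7))
S = 59 / (4/7)
S = 413/4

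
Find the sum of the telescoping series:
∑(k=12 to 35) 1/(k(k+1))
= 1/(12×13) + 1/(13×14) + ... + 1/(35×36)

Partial fractions: 1/(k(k+1)) = 1/k - 1/(k+1)
The series telescopes:
= (1/12 - 1/13) + (1/13 - 1/14) + ... + (1/35 - 1/36)
= 1/12 - 1/36
= 1/18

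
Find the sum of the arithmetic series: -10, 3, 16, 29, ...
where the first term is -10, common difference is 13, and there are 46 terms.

Sₙ = n/2 × (first + last)
Last term = a + (n-1)d = -10 + (46-1)×13 = 575
S_46 = 46/2 × (-10 + 575)
S_46 = 46/2 × 565 = 12995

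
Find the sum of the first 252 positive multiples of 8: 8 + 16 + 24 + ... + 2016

Factor out 8: = 8(1 + 2 + ... + 252) = 8 × n(n+1)/2
= 8 × 252×253/2
= 8 × 31878
= 255024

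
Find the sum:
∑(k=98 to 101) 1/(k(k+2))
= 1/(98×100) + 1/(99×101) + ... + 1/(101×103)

Partial fractions: 1/(k(k+2)) = (1/2)[1/k - 1/(k+2)]
Telescoping leaves the first two and last two terms:
= (1/2)[1/98 + 1/99 - 1/102 - 1/103]
= 6731/16988202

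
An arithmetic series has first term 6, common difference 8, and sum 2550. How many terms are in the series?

Using S = n/2 × [2a + (n-1)d]
2550 = n/2 × [2(6) + (n-1)(8)]
2550 = n/2 × [12 + 8n - 8]
5100 = n × [4 + 8n]
8n² + (4)n - 5100 = 0
Discriminant: Δ = (4)² - 4(8)(-5100) = 16 + 163200 = 163216
√Δ = 404
n = [-(4) + √Δ] / (2·8) = (-4 + 404) / 16 = 400 / 16 = 25
(The negative root is discarded since n must be a positive integer.)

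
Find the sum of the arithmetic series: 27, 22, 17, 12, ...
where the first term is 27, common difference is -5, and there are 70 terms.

Sₙ = n/2 × (first + last)
Last term = a + (n-1)d = 27 + (70-1)×(-5) = -318
S_70 = 70/2 × (27 + (-318))
S_70 = 70/2 × (-291) = -10185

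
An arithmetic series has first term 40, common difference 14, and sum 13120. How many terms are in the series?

Using S = n/2 × [2a + (n-1)d]
13120 = n/2 × [2(40) + (n-1)(14)]
13120 = n/2 × [80 + 14n - 14]
26240 = n × [66 + 14n]
14n² + (66)n - 26240 = 0
Discriminant: Δ = (66)² - 4(14)(-26240) = 4356 + 1469440 = 1473796
√Δ = 1214
n = [-(66) + √Δ] / (2·14) = (-66 + 1214) / 28 = 1148 / 28 = 41
(The negative root is discarded since n must be a positive integer.)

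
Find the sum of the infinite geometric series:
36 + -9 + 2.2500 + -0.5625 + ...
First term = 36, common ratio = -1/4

For |r| < 1, S = a / (1 - r)
S = 36 / (1 - (-1/4))
S = 36 / (5/4)
S = 144/5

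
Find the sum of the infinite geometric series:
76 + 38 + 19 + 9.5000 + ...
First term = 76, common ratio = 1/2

For |r| < 1, S = a / (1 - r)
S = 76 / (1 - (1/2))
S = 76 / (1/2)
S = 152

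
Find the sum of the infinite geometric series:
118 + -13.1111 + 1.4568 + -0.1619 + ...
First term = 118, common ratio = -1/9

For |r| < 1, S = a / (1 - r)
S = 118 / (1 - (-1/9))
S = 118 / (10/9)
S = 531/5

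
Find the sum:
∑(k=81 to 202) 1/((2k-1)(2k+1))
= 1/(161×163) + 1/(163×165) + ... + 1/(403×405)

Partial fractions: 1/((2k-1)(2k+1)) = (1/2)[1/(2k-1) - 1/(2k+1)]
The series telescopes:
= (1/2)[1/161 - 1/405]
= 122/65205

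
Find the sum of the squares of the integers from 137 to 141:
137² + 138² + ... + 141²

Use ∑_{k=1}^{n} k² = n(n+1)(2n+1)/6, then subtract the first 136 terms.
∑_{k=1}^{141} k² = 141×142×283/6 = 944371
∑_{k=1}^{136} k² = 136×137×273/6 = 847756
∑_{k=137}^{141} k² = 944371 - 847756 = 96615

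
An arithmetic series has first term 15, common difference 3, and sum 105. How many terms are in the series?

Using S = n/2 × [2a + (n-1)d]
105 = n/2 × [2(15) + (n-1)(3)]
105 = n/2 × [30 + 3n - 3]
210 = n × [27 + 3n]
3n² + (27)n - 210 = 0
Discriminant: Δ = (27)² - 4(3)(-210) = 729 + 2520 = 3249
√Δ = 57
n = [-(27) + √Δ] / (2·3) = (-27 + 57) / 6 = 30 / 6 = 5
(The negative root is discarded since n must be a positive integer.)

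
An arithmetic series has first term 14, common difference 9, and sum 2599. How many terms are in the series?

Using S = n/2 × [2a + (n-1)d]
2599 = n/2 × [2(14) + (n-1)(9)]
2599 = n/2 × [28 + 9n - 9]
5198 = n × [19 + 9n]
9n² + (19)n - 5198 = 0
Discriminant: Δ = (19)² - 4(9)(-5198) = 361 + 187128 = 187489
√Δ = 433
n = [-(19) + √Δ] / (2·9) = (-19 + 433) / 18 = 414 / 18 = 23
(The negative root is discarded since n must be a positive integer.)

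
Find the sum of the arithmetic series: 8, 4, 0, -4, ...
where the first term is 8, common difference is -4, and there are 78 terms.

Sₙ = n/2 × (first + last)
Last term = a + (n-1)d = 8 + (78-1)×(-4) = -300
S_78 = 78/2 × (8 + (-300))
S_78 = 78/2 × (-292) = -11388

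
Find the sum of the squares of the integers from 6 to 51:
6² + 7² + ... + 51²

Use ∑_{k=1}^{n} k² = n(n+1)(2n+1)/6, then subtract the first 5 terms.
∑_{k=1}^{51} k² = 51×52×103/6 = 45526
∑_{k=1}^{5} k² = 5×6×11/6 = 55
∑_{k=6}^{51} k² = 45526 - 55 = 45471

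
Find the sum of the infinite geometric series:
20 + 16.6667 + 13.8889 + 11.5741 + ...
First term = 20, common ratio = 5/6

For |r| < 1, S = a / (1 - r)
S = 20 / (1 - (5/6))
S = 20 / (1/6)
S = 120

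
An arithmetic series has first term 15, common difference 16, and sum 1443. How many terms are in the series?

Using S = n/2 × [2a + (n-1)d]
1443 = n/2 × [2(15) + (n-1)(16)]
1443 = n/2 × [30 + 16n - 16]
2886 = n × [14 + 16n]
16n² + (14)n - 2886 = 0
Discriminant: Δ = (14)² - 4(16)(-2886) = 196 + 184704 = 184900
√Δ = 430
n = [-(14) + √Δ] / (2·16) = (-14 + 430) / 32 = 416 / 32 = 13
(The negative root is discarded since n must be a positive integer.)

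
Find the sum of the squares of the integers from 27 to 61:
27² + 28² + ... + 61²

Use ∑_{k=1}^{n} k² = n(n+1)(2n+1)/6, then subtract the first 26 terms.
∑_{k=1}^{61} k² = 61×62×123/6 = 77531
∑_{k=1}^{26} k² = 26×27×53/6 = 6201
∑_{k=27}^{61} k² = 77531 - 6201 = 71330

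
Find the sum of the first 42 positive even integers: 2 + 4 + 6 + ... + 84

Sum of first n even numbers = n(n+1)
= 42×43
= 1806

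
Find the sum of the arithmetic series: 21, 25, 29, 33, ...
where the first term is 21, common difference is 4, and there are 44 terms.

Sₙ = n/2 × (first + last)
Last term = a + (n-1)d = 21 + (44-1)×4 = 193
S_44 = 44/2 × (21 + 193)
S_44 = 44/2 × 214 = 4708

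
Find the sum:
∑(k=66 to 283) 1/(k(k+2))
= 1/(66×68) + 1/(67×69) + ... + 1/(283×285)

Partial fractions: 1/(k(k+2)) = (1/2)[1/k - 1/(k+2)]
Telescoping leaves the first two and last two terms:
= (1/2)[1/66 + 1/67 - 1/284 - 1/285]
= 1374817/119305560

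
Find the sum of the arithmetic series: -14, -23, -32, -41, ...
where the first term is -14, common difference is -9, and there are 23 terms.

Sₙ = n/2 × (first + last)
Last term = a + (n-1)d = -14 + (23-1)×(-9) = -212
S_23 = 23/2 × (-14 + (-212))
S_23 = 23/2 × (-226) = -2599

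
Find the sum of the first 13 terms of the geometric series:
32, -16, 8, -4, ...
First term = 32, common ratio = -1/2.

Sₙ = a(1 - rⁿ) / (1 - r)
S_13 = 32(1 - (-1/2)^13) / (1 - (-1/2))
S_13 = 32(1 - (-1/8192)) / (3/2)
S_13 = 2731/128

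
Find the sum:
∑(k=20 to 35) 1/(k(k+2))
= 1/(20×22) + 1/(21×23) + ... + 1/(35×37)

Partial fractions: 1/(k(k+2)) = (1/2)[1/k - 1/(k+2)]
Telescoping leaves the first two and last two terms:
= (1/2)[1/20 + 1/21 - 1/36 - 1/37]
= 499/23310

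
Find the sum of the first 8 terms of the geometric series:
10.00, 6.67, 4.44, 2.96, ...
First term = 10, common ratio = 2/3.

Sₙ = a(1 - rⁿ) / (1 - r)
S_8 = 10(1 - (2/3)^8) / (1 - (2/3))
S_8 = 10(1 - (256/6561)) / (1/3)
S_8 = 63050/2187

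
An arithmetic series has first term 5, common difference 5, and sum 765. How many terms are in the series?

Using S = n/2 × [2a + (n-1)d]
765 = n/2 × [2(5) + (n-1)(5)]
765 = n/2 × [10 + 5n - 5]
1530 = n × [5 + 5n]
5n² + (5)n - 1530 = 0
Discriminant: Δ = (5)² - 4(5)(-1530) = 25 + 30600 = 30625
√Δ = 175
n = [-(5) + √Δ] / (2·5) = (-5 + 175) / 10 = 170 / 10 = 17
(The negative root is discarded since n must be a positive integer.)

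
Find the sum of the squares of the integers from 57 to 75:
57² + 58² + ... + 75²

Use ∑_{k=1}^{n} k² = n(n+1)(2n+1)/6, then subtract the first 56 terms.
∑_{k=1}^{75} k² = 75×76×151/6 = 143450
∑_{k=1}^{56} k² = 56×57×113/6 = 60116
∑_{k=57}^{75} k² = 143450 - 60116 = 83334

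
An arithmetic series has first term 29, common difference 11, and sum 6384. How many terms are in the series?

Using S = n/2 × [2a + (n-1)d]
6384 = n/2 × [2(29) + (n-1)(11)]
6384 = n/2 × [58 + 11n - 11]
12768 = n × [47 + 11n]
11n² + (47)n - 12768 = 0
Discriminant: Δ = (47)² - 4(11)(-12768) = 2209 + 561792 = 564001
√Δ = 751
n = [-(47) + √Δ] / (2·11) = (-47 + 751) / 22 = 704 / 22 = 32
(The negative root is discarded since n must be a positive integer.)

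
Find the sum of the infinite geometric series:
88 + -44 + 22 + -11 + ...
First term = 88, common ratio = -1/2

For |r| < 1, S = a / (1 - r)
S = 88 / (1 - (-1/2))
S = 88 / (3/2)
S = 176/3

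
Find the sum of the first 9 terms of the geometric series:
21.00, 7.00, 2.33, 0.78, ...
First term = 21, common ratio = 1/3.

Sₙ = a(1 - rⁿ) / (1 - r)
S_9 = 21(1 - (1/3)^9) / (1 - (1/3))
S_9 = 21(1 - (1/19683)) / (2/3)
S_9 = 68887/2187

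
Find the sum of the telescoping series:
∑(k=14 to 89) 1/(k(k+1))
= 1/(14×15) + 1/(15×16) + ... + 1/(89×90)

Partial fractions: 1/(k(k+1)) = 1/k - 1/(k+1)
The series telescopes:
= (1/14 - 1/15) + (1/15 - 1/16) + ... + (1/89 - 1/90)
= 1/14 - 1/90
= 19/315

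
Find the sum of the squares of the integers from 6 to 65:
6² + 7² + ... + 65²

Use ∑_{k=1}^{n} k² = n(n+1)(2n+1)/6, then subtract the first 5 terms.
∑_{k=1}^{65} k² = 65×66×131/6 = 93665
∑_{k=1}^{5} k² = 5×6×11/6 = 55
∑_{k=6}^{65} k² = 93665 - 55 = 93610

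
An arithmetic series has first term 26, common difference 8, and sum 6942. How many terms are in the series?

Using S = n/2 × [2a + (n-1)d]
6942 = n/2 × [2(26) + (n-1)(8)]
6942 = n/2 × [52 + 8n - 8]
13884 = n × [44 + 8n]
8n² + (44)n - 13884 = 0
Discriminant: Δ = (44)² - 4(8)(-13884) = 1936 + 444288 = 446224
√Δ = 668
n = [-(44) + √Δ] / (2·8) = (-44 + 668) / 16 = 624 / 16 = 39
(The negative root is discarded since n must be a positive integer.)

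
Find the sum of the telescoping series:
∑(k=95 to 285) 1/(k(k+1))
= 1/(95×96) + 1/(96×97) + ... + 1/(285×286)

Partial fractions: 1/(k(k+1)) = 1/k - 1/(k+1)
The series telescopes:
= (1/95 - 1/96) + (1/96 - 1/97) + ... + (1/285 - 1/286)
= 1/95 - 1/286
= 191/27170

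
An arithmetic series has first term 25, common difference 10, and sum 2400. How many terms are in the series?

Using S = n/2 × [2a + (n-1)d]
2400 = n/2 × [2(25) + (n-1)(10)]
2400 = n/2 × [50 + 10n - 10]
4800 = n × [40 + 10n]
10n² + (40)n - 4800 = 0
Discriminant: Δ = (40)² - 4(10)(-4800) = 1600 + 192000 = 193600
√Δ = 440
n = [-(40) + √Δ] / (2·10) = (-40 + 440) / 20 = 400 / 20 = 20
(The negative root is discarded since n must be a positive integer.)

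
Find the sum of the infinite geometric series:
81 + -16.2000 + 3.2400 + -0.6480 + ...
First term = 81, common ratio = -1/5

For |r| < 1, S = a / (1 - r)
S = 81 / (1 - (-1/5))
S = 81 / (6/5)
S = 135/2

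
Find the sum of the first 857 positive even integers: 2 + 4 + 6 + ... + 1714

Sum of first n even numbers = n(n+1)
= 857×858
= 735306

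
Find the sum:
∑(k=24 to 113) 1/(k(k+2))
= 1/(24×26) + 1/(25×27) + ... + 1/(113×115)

Partial fractions: 1/(k(k+2)) = (1/2)[1/k - 1/(k+2)]
Telescoping leaves the first two and last two terms:
= (1/2)[1/24 + 1/25 - 1/114 - 1/115]
= 5611/174800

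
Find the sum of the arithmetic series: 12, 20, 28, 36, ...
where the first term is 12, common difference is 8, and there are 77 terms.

Sₙ = n/2 × (first + last)
Last term = a + (n-1)d = 12 + (77-1)×8 = 620
S_77 = 77/2 × (12 + 620)
S_77 = 77/2 × 632 = 24332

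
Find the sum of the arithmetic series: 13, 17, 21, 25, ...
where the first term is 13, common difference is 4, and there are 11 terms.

Sₙ = n/2 × (first + last)
Last term = a + (n-1)d = 13 + (11-1)×4 = 53
S_11 = 11/2 × (13 + 53)
S_11 = 11/2 × 66 = 363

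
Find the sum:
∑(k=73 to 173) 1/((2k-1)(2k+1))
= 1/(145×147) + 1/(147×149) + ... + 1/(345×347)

Partial fractions: 1/((2k-1)(2k+1)) = (1/2)[1/(2k-1) - 1/(2k+1)]
The series telescopes:
= (1/2)[1/145 - 1/347]
= 101/50315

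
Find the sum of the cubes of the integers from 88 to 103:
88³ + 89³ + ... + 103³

Use ∑_{k=1}^{n} k³ = [n(n+1)/2]², then subtract the first 87 terms.
∑_{k=1}^{103} k³ = [103×104/2]² = 5356² = 28686736
∑_{k=1}^{87} k³ = [87×88/2]² = 3828² = 14653584
∑_{k=88}^{103} k³ = 28686736 - 14653584 = 14033152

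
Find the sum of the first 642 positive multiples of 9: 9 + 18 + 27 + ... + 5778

Factor out 9: = 9(1 + 2 + ... + 642) = 9 × n(n+1)/2
= 9 × 642×643/2
= 9 × 206403
= 1857627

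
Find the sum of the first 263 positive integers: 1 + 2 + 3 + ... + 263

Formula: ∑k = n(n+1)/2
= 263×264/2
= 69432/2
= 34716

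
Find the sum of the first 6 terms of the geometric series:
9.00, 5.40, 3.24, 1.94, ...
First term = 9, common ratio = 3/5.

Sₙ = a(1 - rⁿ) / (1 - r)
S_6 = 9(1 - (3/5)^6) / (1 - (3/5))
S_6 = 9(1 - (729/15625)) / (2/5)
S_6 = 67032/3125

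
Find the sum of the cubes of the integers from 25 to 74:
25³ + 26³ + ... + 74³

Use ∑_{k=1}^{n} k³ = [n(n+1)/2]², then subtract the first 24 terms.
∑_{k=1}^{74} k³ = [74×75/2]² = 2775² = 7700625
∑_{k=1}^{24} k³ = [24×25/2]² = 300² = 90000
∑_{k=25}^{74} k³ = 7700625 - 90000 = 7610625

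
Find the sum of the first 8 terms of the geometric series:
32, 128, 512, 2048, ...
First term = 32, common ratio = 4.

Sₙ = a(1 - rⁿ) / (1 - r)
S_8 = 32(1 - 4^8) / (1 - 4)
S_8 = 32(1 - 65536) / (-3)
S_8 = 699040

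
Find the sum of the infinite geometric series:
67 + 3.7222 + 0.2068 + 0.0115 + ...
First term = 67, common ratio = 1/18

For |r| < 1, S = a / (1 - r)
S = 67 / (1 - (1/18))
S = 67 / (17/18)
S = 1206/17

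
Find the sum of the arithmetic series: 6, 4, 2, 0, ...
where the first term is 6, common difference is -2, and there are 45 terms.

Sₙ = n/2 × (first + last)
Last term = a + (n-1)d = 6 + (45-1)×(-2) = -82
S_45 = 45/2 × (6 + (-82))
S_45 = 45/2 × (-76) = -1710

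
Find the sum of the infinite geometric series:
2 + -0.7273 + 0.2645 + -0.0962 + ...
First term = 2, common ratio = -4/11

For |r| < 1, S = a / (1 - r)
S = 2 / (1 - (-4/11))
S = 2 / (15/11)
S = 22/15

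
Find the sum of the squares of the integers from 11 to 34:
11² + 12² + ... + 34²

Use ∑_{k=1}^{n} k² = n(n+1)(2n+1)/6, then subtract the first 10 terms.
∑_{k=1}^{34} k² = 34×35×69/6 = 13685
∑_{k=1}^{10} k² = 10×11×21/6 = 385
∑_{k=11}^{34} k² = 13685 - 385 = 13300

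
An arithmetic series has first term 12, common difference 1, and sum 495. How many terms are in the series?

Using S = n/2 × [2a + (n-1)d]
495 = n/2 × [2(12) + (n-1)(1)]
495 = n/2 × [24 + 1n - 1]
990 = n × [23 + 1n]
1n² + (23)n - 990 = 0
Discriminant: Δ = (23)² - 4(1)(-990) = 529 + 3960 = 4489
√Δ = 67
n = [-(23) + √Δ] / (2·1) = (-23 + 67) / 2 = 44 / 2 = 22
(The negative root is discarded since n must be a positive integer.)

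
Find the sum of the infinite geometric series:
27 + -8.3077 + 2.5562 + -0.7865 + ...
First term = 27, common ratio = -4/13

For |r| < 1, S = a / (1 - r)
S = 27 / (1 - (-4/13))
S = 27 / (17/13)
S = 351/17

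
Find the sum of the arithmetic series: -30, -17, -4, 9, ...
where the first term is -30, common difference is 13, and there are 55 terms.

Sₙ = n/2 × (first + last)
Last term = a + (n-1)d = -30 + (55-1)×13 = 672
S_55 = 55/2 × (-30 + 672)
S_55 = 55/2 × 642 = 17655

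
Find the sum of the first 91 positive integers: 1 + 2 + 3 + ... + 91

Formula: ∑k = n(n+1)/2
= 91×92/2
= 8372/2
= 4186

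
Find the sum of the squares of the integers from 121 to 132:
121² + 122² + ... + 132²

Use ∑_{k=1}^{n} k² = n(n+1)(2n+1)/6, then subtract the first 120 terms.
∑_{k=1}^{132} k² = 132×133×265/6 = 775390
∑_{k=1}^{120} k² = 120×121×241/6 = 583220
∑_{k=121}^{132} k² = 775390 - 583220 = 192170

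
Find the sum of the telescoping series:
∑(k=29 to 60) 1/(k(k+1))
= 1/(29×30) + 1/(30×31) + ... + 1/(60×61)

Partial fractions: 1/(k(k+1)) = 1/k - 1/(k+1)
The series telescopes:
= (1/29 - 1/30) + (1/30 - 1/31) + ... + (1/60 - 1/61)
= 1/29 - 1/61
= 32/1769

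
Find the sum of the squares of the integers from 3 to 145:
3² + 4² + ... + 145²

Use ∑_{k=1}^{n} k² = n(n+1)(2n+1)/6, then subtract the first 2 terms.
∑_{k=1}^{145} k² = 145×146×291/6 = 1026745
∑_{k=1}^{2} k² = 2×3×5/6 = 5
∑_{k=3}^{145} k² = 1026745 - 5 = 1026740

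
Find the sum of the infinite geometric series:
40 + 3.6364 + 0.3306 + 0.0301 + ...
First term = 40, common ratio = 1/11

For |r| < 1, S = a / (1 - r)
S = 40 / (1 - (1/11))
S = 40 / (10/11)
S = 44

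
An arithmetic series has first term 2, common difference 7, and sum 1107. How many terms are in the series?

Using S = n/2 × [2a + (n-1)d]
1107 = n/2 × [2(2) + (n-1)(7)]
1107 = n/2 × [4 + 7n - 7]
2214 = n × [-3 + 7n]
7n² + (-3)n - 2214 = 0
Discriminant: Δ = (-3)² - 4(7)(-2214) = 9 + 61992 = 62001
√Δ = 249
n = [-(-3) + √Δ] / (2·7) = (3 + 249) / 14 = 252 / 14 = 18
(The negative root is discarded since n must be a positive integer.)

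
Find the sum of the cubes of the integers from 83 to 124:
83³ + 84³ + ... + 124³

Use ∑_{k=1}^{n} k³ = [n(n+1)/2]², then subtract the first 82 terms.
∑_{k=1}^{124} k³ = [124×125/2]² = 7750² = 60062500
∑_{k=1}^{82} k³ = [82×83/2]² = 3403² = 11580409
∑_{k=83}^{124} k³ = 60062500 - 11580409 = 48482091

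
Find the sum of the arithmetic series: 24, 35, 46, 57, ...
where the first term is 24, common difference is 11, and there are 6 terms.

Sₙ = n/2 × (first + last)
Last term = a + (n-1)d = 24 + (6-1)×11 = 79
S_6 = 6/2 × (24 + 79)
S_6 = 6/2 × 103 = 309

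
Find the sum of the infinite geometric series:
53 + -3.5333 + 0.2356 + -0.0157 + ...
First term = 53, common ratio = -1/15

For |r| < 1, S = a / (1 - r)
S = 53 / (1 - (-1/15))
S = 53 / (16/15)
S = 795/16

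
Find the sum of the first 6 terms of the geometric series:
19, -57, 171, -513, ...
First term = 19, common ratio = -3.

Sₙ = a(1 - rⁿ) / (1 - r)
S_6 = 19(1 - (-3)^6) / (1 - (-3))
S_6 = 19(1 - 729) / (4)
S_6 = -3458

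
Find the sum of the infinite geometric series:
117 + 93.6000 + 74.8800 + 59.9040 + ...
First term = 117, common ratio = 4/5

For |r| < 1, S = a / (1 - r)
S = 117 / (1 - (4/5))
S = 117 / (1/5)
S = 585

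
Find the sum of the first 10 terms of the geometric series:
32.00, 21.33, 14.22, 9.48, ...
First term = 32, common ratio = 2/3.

Sₙ = a(1 - rⁿ) / (1 - r)
S_10 = 32(1 - (2/3)^10) / (1 - (2/3))
S_10 = 32(1 - (1024/59049)) / (1/3)
S_10 = 1856800/19683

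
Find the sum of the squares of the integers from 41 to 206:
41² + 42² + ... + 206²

Use ∑_{k=1}^{n} k² = n(n+1)(2n+1)/6, then subtract the first 40 terms.
∑_{k=1}^{206} k² = 206×207×413/6 = 2935191
∑_{k=1}^{40} k² = 40×41×81/6 = 22140
∑_{k=41}^{206} k² = 2935191 - 22140 = 2913051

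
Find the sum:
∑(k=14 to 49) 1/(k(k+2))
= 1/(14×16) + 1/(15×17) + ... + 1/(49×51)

Partial fractions: 1/(k(k+2)) = (1/2)[1/k - 1/(k+2)]
Telescoping leaves the first two and last two terms:
= (1/2)[1/14 + 1/15 - 1/50 - 1/51]
= 293/5950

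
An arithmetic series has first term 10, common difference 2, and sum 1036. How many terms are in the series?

Using S = n/2 × [2a + (n-1)d]
1036 = n/2 × [2(10) + (n-1)(2)]
1036 = n/2 × [20 + 2n - 2]
2072 = n × [18 + 2n]
2n² + (18)n - 2072 = 0
Discriminant: Δ = (18)² - 4(2)(-2072) = 324 + 16576 = 16900
√Δ = 130
n = [-(18) + √Δ] / (2·2) = (-18 + 130) / 4 = 112 / 4 = 28
(The negative root is discarded since n must be a positive integer.)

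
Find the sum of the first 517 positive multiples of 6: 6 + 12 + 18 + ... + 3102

Factor out 6: = 6(1 + 2 + ... + 517) = 6 × n(n+1)/2
= 6 × 517×518/2
= 6 × 133903
= 803418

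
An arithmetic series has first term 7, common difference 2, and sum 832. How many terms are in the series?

Using S = n/2 × [2a + (n-1)d]
832 = n/2 × [2(7) + (n-1)(2)]
832 = n/2 × [14 + 2n - 2]
1664 = n × [12 + 2n]
2n² + (12)n - 1664 = 0
Discriminant: Δ = (12)² - 4(2)(-1664) = 144 + 13312 = 13456
√Δ = 116
n = [-(12) + √Δ] / (2·2) = (-12 + 116) / 4 = 104 / 4 = 26
(The negative root is discarded since n must be a positive integer.)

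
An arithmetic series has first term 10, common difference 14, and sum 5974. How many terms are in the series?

Using S = n/2 × [2a + (n-1)d]
5974 = n/2 × [2(10) + (n-1)(14)]
5974 = n/2 × [20 + 14n - 14]
11948 = n × [6 + 14n]
14n² + (6)n - 11948 = 0
Discriminant: Δ = (6)² - 4(14)(-11948) = 36 + 669088 = 669124
√Δ = 818
n = [-(6) + √Δ] / (2·14) = (-6 + 818) / 28 = 812 / 28 = 29
(The negative root is discarded since n must be a positive integer.)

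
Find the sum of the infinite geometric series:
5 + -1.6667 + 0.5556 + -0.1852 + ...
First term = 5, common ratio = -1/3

For |r| < 1, S = a / (1 - r)
S = 5 / (1 - (-1/3))
S = 5 / (4/3)
S = 15/4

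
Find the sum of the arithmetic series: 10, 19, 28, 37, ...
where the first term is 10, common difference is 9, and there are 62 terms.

Sₙ = n/2 × (first + last)
Last term = a + (n-1)d = 10 + (62-1)×9 = 559
S_62 = 62/2 × (10 + 559)
S_62 = 62/2 × 569 = 17639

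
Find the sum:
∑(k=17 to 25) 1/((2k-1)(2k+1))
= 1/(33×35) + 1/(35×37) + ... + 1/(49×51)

Partial fractions: 1/((2k-1)(2k+1)) = (1/2)[1/(2k-1) - 1/(2k+1)]
The series telescopes:
= (1/2)[1/33 - 1/51]
= 1/187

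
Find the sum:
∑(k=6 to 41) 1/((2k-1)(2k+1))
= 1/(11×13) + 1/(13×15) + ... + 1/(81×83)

Partial fractions: 1/((2k-1)(2k+1)) = (1/2)[1/(2k-1) - 1/(2k+1)]
The series telescopes:
= (1/2)[1/11 - 1/83]
= 36/913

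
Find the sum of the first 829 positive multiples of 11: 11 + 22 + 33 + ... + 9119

Factor out 11: = 11(1 + 2 + ... + 829) = 11 × n(n+1)/2
= 11 × 829×830/2
= 11 × 344035
= 3784385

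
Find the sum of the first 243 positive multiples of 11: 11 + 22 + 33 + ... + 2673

Factor out 11: = 11(1 + 2 + ... + 243) = 11 × n(n+1)/2
= 11 × 243×244/2
= 11 × 29646
= 326106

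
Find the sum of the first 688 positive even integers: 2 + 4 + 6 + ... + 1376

Sum of first n even numbers = n(n+1)
= 688×689
= 474032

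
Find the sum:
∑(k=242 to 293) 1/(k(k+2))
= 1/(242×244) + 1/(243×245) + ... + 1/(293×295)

Partial fractions: 1/(k(k+2)) = (1/2)[1/k - 1/(k+2)]
Telescoping leaves the first two and last two terms:
= (1/2)[1/242 + 1/243 - 1/294 - 1/295]
= 618943/850040730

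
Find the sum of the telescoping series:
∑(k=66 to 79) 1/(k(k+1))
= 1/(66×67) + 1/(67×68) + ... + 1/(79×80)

Partial fractions: 1/(k(k+1)) = 1/k - 1/(k+1)
The series telescopes:
= (1/66 - 1/67) + (1/67 - 1/68) + ... + (1/79 - 1/80)
= 1/66 - 1/80
= 7/2640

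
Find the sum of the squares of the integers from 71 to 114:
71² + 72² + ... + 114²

Use ∑_{k=1}^{n} k² = n(n+1)(2n+1)/6, then subtract the first 70 terms.
∑_{k=1}^{114} k² = 114×115×229/6 = 500365
∑_{k=1}^{70} k² = 70×71×141/6 = 116795
∑_{k=71}^{114} k² = 500365 - 116795 = 383570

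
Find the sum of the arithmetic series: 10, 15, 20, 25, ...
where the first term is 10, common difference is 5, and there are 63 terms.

Sₙ = n/2 × (first + last)
Last term = a + (n-1)d = 10 + (63-1)×5 = 320
S_63 = 63/2 × (10 + 320)
S_63 = 63/2 × 330 = 10395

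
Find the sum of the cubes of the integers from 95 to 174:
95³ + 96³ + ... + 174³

Use ∑_{k=1}^{n} k³ = [n(n+1)/2]², then subtract the first 94 terms.
∑_{k=1}^{174} k³ = [174×175/2]² = 15225² = 231800625
∑_{k=1}^{94} k³ = [94×95/2]² = 4465² = 19936225
∑_{k=95}^{174} k³ = 231800625 - 19936225 = 211864400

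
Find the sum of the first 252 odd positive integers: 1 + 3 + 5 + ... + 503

Sum of first n odd numbers = n²
= 252²
= 63504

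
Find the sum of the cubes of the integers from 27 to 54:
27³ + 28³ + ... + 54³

Use ∑_{k=1}^{n} k³ = [n(n+1)/2]², then subtract the first 26 terms.
∑_{k=1}^{54} k³ = [54×55/2]² = 1485² = 2205225
∑_{k=1}^{26} k³ = [26×27/2]² = 351² = 123201
∑_{k=27}^{54} k³ = 2205225 - 123201 = 2082024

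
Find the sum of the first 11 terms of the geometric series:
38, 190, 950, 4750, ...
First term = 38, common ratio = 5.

Sₙ = a(1 - rⁿ) / (1 - r)
S_11 = 38(1 - 5^11) / (1 - 5)
S_11 = 38(1 - 48828125) / (-4)
S_11 = 463867178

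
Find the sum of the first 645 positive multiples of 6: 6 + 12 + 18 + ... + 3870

Factor out 6: = 6(1 + 2 + ... + 645) = 6 × n(n+1)/2
= 6 × 645×646/2
= 6 × 208335
= 1250010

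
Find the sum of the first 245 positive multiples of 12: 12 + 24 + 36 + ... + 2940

Factor out 12: = 12(1 + 2 + ... + 245) = 12 × n(n+1)/2
= 12 × 245×246/2
= 12 × 30135
= 361620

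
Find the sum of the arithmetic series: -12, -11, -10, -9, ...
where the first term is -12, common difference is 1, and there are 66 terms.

Sₙ = n/2 × (first + last)
Last term = a + (n-1)d = -12 + (66-1)×1 = 53
S_66 = 66/2 × (-12 + 53)
S_66 = 66/2 × 41 = 1353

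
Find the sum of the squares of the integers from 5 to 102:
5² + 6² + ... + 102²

Use ∑_{k=1}^{n} k² = n(n+1)(2n+1)/6, then subtract the first 4 terms.
∑_{k=1}^{102} k² = 102×103×205/6 = 358955
∑_{k=1}^{4} k² = 4×5×9/6 = 30
∑_{k=5}^{102} k² = 358955 - 30 = 358925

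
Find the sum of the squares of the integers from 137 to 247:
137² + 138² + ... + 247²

Use ∑_{k=1}^{n} k² = n(n+1)(2n+1)/6, then subtract the first 136 terms.
∑_{k=1}^{247} k² = 247×248×495/6 = 5053620
∑_{k=1}^{136} k² = 136×137×273/6 = 847756
∑_{k=137}^{247} k² = 5053620 - 847756 = 4205864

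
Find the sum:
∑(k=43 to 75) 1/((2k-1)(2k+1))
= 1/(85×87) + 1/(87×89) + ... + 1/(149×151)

Partial fractions: 1/((2k-1)(2k+1)) = (1/2)[1/(2k-1) - 1/(2k+1)]
The series telescopes:
= (1/2)[1/85 - 1/151]
= 33/12835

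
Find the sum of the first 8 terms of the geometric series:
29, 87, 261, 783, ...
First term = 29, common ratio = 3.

Sₙ = a(1 - rⁿ) / (1 - r)
S_8 = 29(1 - 3^8) / (1 - 3)
S_8 = 29(1 - 6561) / (-2)
S_8 = 95120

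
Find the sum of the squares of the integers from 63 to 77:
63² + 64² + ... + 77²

Use ∑_{k=1}^{n} k² = n(n+1)(2n+1)/6, then subtract the first 62 terms.
∑_{k=1}^{77} k² = 77×78×155/6 = 155155
∑_{k=1}^{62} k² = 62×63×125/6 = 81375
∑_{k=63}^{77} k² = 155155 - 81375 = 73780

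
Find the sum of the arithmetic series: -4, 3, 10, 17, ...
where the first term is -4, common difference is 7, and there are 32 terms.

Sₙ = n/2 × (first + last)
Last term = a + (n-1)d = -4 + (32-1)×7 = 213
S_32 = 32/2 × (-4 + 213)
S_32 = 32/2 × 209 = 3344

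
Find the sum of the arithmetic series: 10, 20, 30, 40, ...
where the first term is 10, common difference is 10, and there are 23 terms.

Sₙ = n/2 × (first + last)
Last term = a + (n-1)d = 10 + (23-1)×10 = 230
S_23 = 23/2 × (10 + 230)
S_23 = 23/2 × 240 = 2760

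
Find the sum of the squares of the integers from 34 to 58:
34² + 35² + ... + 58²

Use ∑_{k=1}^{n} k² = n(n+1)(2n+1)/6, then subtract the first 33 terms.
∑_{k=1}^{58} k² = 58×59×117/6 = 66729
∑_{k=1}^{33} k² = 33×34×67/6 = 12529
∑_{k=34}^{58} k² = 66729 - 12529 = 54200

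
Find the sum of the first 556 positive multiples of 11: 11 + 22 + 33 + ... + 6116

Factor out 11: = 11(1 + 2 + ... + 556) = 11 × n(n+1)/2
= 11 × 556×557/2
= 11 × 154846
= 1703306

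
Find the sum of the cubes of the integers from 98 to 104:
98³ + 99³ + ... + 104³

Use ∑_{k=1}^{n} k³ = [n(n+1)/2]², then subtract the first 97 terms.
∑_{k=1}^{104} k³ = [104×105/2]² = 5460² = 29811600
∑_{k=1}^{97} k³ = [97×98/2]² = 4753² = 22591009
∑_{k=98}^{104} k³ = 29811600 - 22591009 = 7220591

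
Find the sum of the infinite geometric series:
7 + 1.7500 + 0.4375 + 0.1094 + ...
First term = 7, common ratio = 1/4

For |r| < 1, S = a / (1 - r)
S = 7 / (1 - (1/4))
S = 7 / (3/4)
S = 28/3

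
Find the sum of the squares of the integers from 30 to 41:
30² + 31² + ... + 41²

Use ∑_{k=1}^{n} k² = n(n+1)(2n+1)/6, then subtract the first 29 terms.
∑_{k=1}^{41} k² = 41×42×83/6 = 23821
∑_{k=1}^{29} k² = 29×30×59/6 = 8555
∑_{k=30}^{41} k² = 23821 - 8555 = 15266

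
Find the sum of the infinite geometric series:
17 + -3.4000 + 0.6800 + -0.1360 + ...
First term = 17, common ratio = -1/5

For |r| < 1, S = a / (1 - r)
S = 17 / (1 - (-1/5))
S = 17 / (6/5)
S = 85/6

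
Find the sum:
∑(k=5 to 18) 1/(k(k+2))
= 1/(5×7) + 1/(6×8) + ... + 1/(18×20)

Partial fractions: 1/(k(k+2)) = (1/2)[1/k - 1/(k+2)]
Telescoping leaves the first two and last two terms:
= (1/2)[1/5 + 1/6 - 1/19 - 1/20]
= 301/2280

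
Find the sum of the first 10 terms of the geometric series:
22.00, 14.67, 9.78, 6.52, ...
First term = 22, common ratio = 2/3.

Sₙ = a(1 - rⁿ) / (1 - r)
S_10 = 22(1 - (2/3)^10) / (1 - (2/3))
S_10 = 22(1 - (1024/59049)) / (1/3)
S_10 = 1276550/19683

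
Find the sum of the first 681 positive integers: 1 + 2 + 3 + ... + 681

Formula: ∑k = n(n+1)/2
= 681×682/2
= 464442/2
= 232221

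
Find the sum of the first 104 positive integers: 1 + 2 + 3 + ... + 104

Formula: ∑k = n(n+1)/2
= 104×105/2
= 10920/2
= 5460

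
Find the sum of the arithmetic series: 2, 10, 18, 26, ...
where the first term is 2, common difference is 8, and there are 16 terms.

Sₙ = n/2 × (first + last)
Last term = a + (n-1)d = 2 + (16-1)×8 = 122
S_16 = 16/2 × (2 + 122)
S_16 = 16/2 × 124 = 992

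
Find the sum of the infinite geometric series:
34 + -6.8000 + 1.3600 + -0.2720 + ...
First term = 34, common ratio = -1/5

For |r| < 1, S = a / (1 - r)
S = 34 / (1 - (-1/5))
S = 34 / (6/5)
S = 85/3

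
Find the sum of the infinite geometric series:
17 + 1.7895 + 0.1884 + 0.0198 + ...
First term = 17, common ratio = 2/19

For |r| < 1, S = a / (1 - r)
S = 17 / (1 - (2/19))
S = 17 / (17/19)
S = 19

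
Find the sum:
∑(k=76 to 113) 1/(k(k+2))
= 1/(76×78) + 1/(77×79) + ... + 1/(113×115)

Partial fractions: 1/(k(k+2)) = (1/2)[1/k - 1/(k+2)]
Telescoping leaves the first two and last two terms:
= (1/2)[1/76 + 1/77 - 1/114 - 1/115]
= 17519/4037880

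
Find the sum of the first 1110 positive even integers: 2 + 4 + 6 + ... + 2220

Sum of first n even numbers = n(n+1)
= 1110×1111
= 1233210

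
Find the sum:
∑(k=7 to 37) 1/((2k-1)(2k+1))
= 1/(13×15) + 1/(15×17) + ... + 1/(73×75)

Partial fractions: 1/((2k-1)(2k+1)) = (1/2)[1/(2k-1) - 1/(2k+1)]
The series telescopes:
= (1/2)[1/13 - 1/75]
= 31/975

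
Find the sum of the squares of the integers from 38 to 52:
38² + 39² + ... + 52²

Use ∑_{k=1}^{n} k² = n(n+1)(2n+1)/6, then subtract the first 37 terms.
∑_{k=1}^{52} k² = 52×53×105/6 = 48230
∑_{k=1}^{37} k² = 37×38×75/6 = 17575
∑_{k=38}^{52} k² = 48230 - 17575 = 30655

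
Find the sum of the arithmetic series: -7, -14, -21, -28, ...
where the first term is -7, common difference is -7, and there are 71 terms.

Sₙ = n/2 × (first + last)
Last term = a + (n-1)d = -7 + (71-1)×(-7) = -497
S_71 = 71/2 × (-7 + (-497))
S_71 = 71/2 × (-504) = -17892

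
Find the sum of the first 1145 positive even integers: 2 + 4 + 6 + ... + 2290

Sum of first n even numbers = n(n+1)
= 1145×1146
= 1312170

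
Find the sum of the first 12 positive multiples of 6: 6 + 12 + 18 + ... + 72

Factor out 6: = 6(1 + 2 + ... + 12) = 6 × n(n+1)/2
= 6 × 12×13/2
= 6 × 78
= 468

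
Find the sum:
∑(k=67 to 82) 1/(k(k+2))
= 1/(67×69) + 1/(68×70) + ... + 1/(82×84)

Partial fractions: 1/(k(k+2)) = (1/2)[1/k - 1/(k+2)]
Telescoping leaves the first two and last two terms:
= (1/2)[1/67 + 1/68 - 1/83 - 1/84]
= 11273/3970554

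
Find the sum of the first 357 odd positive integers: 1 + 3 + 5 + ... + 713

Sum of first n odd numbers = n²
= 357²
= 127449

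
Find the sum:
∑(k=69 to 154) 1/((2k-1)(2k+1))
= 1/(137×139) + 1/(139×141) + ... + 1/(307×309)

Partial fractions: 1/((2k-1)(2k+1)) = (1/2)[1/(2k-1) - 1/(2k+1)]
The series telescopes:
= (1/2)[1/137 - 1/309]
= 86/42333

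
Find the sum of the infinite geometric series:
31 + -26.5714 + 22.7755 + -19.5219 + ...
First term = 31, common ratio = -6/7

For |r| < 1, S = a / (1 - r)
S = 31 / (1 - (-6/7))
S = 31 / (13/7)
S = 217/13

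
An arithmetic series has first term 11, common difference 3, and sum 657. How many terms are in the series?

Using S = n/2 × [2a + (n-1)d]
657 = n/2 × [2(11) + (n-1)(3)]
657 = n/2 × [22 + 3n - 3]
1314 = n × [19 + 3n]
3n² + (19)n - 1314 = 0
Discriminant: Δ = (19)² - 4(3)(-1314) = 361 + 15768 = 16129
√Δ = 127
n = [-(19) + √Δ] / (2·3) = (-19 + 127) / 6 = 108 / 6 = 18
(The negative root is discarded since n must be a positive integer.)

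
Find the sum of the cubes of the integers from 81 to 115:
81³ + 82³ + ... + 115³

Use ∑_{k=1}^{n} k³ = [n(n+1)/2]², then subtract the first 80 terms.
∑_{k=1}^{115} k³ = [115×116/2]² = 6670² = 44488900
∑_{k=1}^{80} k³ = [80×81/2]² = 3240² = 10497600
∑_{k=81}^{115} k³ = 44488900 - 10497600 = 33991300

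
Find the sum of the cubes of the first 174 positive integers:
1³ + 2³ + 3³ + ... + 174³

Formula: ∑k³ = [n(n+1)/2]²
= [174×175/2]²
= 15225²
= 231800625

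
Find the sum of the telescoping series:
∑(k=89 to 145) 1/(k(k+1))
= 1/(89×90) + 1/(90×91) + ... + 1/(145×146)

Partial fractions: 1/(k(k+1)) = 1/k - 1/(k+1)
The series telescopes:
= (1/89 - 1/90) + (1/90 - 1/91) + ... + (1/145 - 1/146)
= 1/89 - 1/146
= 57/12994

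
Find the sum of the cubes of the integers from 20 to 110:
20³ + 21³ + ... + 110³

Use ∑_{k=1}^{n} k³ = [n(n+1)/2]², then subtract the first 19 terms.
∑_{k=1}^{110} k³ = [110×111/2]² = 6105² = 37271025
∑_{k=1}^{19} k³ = [19×20/2]² = 190² = 36100
∑_{k=20}^{110} k³ = 37271025 - 36100 = 37234925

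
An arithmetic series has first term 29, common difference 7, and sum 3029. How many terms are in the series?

Using S = n/2 × [2a + (n-1)d]
3029 = n/2 × [2(29) + (n-1)(7)]
3029 = n/2 × [58 + 7n - 7]
6058 = n × [51 + 7n]
7n² + (51)n - 6058 = 0
Discriminant: Δ = (51)² - 4(7)(-6058) = 2601 + 169624 = 172225
√Δ = 415
n = [-(51) + √Δ] / (2·7) = (-51 + 415) / 14 = 364 / 14 = 26
(The negative root is discarded since n must be a positive integer.)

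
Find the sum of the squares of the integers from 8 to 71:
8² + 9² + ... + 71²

Use ∑_{k=1}^{n} k² = n(n+1)(2n+1)/6, then subtract the first 7 terms.
∑_{k=1}^{71} k² = 71×72×143/6 = 121836
∑_{k=1}^{7} k² = 7×8×15/6 = 140
∑_{k=8}^{71} k² = 121836 - 140 = 121696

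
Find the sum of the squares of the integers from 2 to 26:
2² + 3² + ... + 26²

Use ∑_{k=1}^{n} k² = n(n+1)(2n+1)/6, then subtract the first 1 terms.
∑_{k=1}^{26} k² = 26×27×53/6 = 6201
∑_{k=1}^{1} k² = 1×2×3/6 = 1
∑_{k=2}^{26} k² = 6201 - 1 = 6200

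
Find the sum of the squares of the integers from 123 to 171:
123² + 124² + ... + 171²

Use ∑_{k=1}^{n} k² = n(n+1)(2n+1)/6, then subtract the first 122 terms.
∑_{k=1}^{171} k² = 171×172×343/6 = 1681386
∑_{k=1}^{122} k² = 122×123×245/6 = 612745
∑_{k=123}^{171} k² = 1681386 - 612745 = 1068641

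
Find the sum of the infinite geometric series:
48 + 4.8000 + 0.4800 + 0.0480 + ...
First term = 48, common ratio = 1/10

For |r| < 1, S = a / (1 - r)
S = 48 / (1 - (1/10))
S = 48 / (9/10)
S = 160/3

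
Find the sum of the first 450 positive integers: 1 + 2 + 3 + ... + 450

Formula: ∑k = n(n+1)/2
= 450×451/2
= 202950/2
= 101475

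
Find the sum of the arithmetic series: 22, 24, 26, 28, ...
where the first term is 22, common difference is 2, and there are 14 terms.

Sₙ = n/2 × (first + last)
Last term = a + (n-1)d = 22 + (14-1)×2 = 48
S_14 = 14/2 × (22 + 48)
S_14 = 14/2 × 70 = 490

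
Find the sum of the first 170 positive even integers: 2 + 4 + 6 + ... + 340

Sum of first n even numbers = n(n+1)
= 170×171
= 29070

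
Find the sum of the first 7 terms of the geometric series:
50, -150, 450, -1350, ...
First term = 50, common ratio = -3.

Sₙ = a(1 - rⁿ) / (1 - r)
S_7 = 50(1 - (-3)^7) / (1 - (-3))
S_7 = 50(1 - (-2187)) / (4)
S_7 = 27350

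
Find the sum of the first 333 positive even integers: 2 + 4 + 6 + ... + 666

Sum of first n even numbers = n(n+1)
= 333×334
= 111222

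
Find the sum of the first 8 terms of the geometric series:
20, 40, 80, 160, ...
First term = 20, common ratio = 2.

Sₙ = a(1 - rⁿ) / (1 - r)
S_8 = 20(1 - 2^8) / (1 - 2)
S_8 = 20(1 - 256) / (-1)
S_8 = 5100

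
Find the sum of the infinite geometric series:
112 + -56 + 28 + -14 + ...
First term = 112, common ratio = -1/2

For |r| < 1, S = a / (1 - r)
S = 112 / (1 - (-1/2))
S = 112 / (3/2)
S = 224/3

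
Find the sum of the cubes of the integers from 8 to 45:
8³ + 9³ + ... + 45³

Use ∑_{k=1}^{n} k³ = [n(n+1)/2]², then subtract the first 7 terms.
∑_{k=1}^{45} k³ = [45×46/2]² = 1035² = 1071225
∑_{k=1}^{7} k³ = [7×8/2]² = 28² = 784
∑_{k=8}^{45} k³ = 1071225 - 784 = 1070441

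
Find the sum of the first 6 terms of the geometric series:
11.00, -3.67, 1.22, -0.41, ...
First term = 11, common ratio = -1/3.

Sₙ = a(1 - rⁿ) / (1 - r)
S_6 = 11(1 - (-1/3)^6) / (1 - (-1/3))
S_6 = 11(1 - (1/729)) / (4/3)
S_6 = 2002/243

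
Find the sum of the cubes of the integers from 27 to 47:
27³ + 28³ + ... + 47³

Use ∑_{k=1}^{n} k³ = [n(n+1)/2]², then subtract the first 26 terms.
∑_{k=1}^{47} k³ = [47×48/2]² = 1128² = 1272384
∑_{k=1}^{26} k³ = [26×27/2]² = 351² = 123201
∑_{k=27}^{47} k³ = 1272384 - 123201 = 1149183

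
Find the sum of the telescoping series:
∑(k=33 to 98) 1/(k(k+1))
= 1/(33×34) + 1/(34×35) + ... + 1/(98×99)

Partial fractions: 1/(k(k+1)) = 1/k - 1/(k+1)
The series telescopes:
= (1/33 - 1/34) + (1/34 - 1/35) + ... + (1/98 - 1/99)
= 1/33 - 1/99
= 2/99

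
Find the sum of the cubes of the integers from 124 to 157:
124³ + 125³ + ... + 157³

Use ∑_{k=1}^{n} k³ = [n(n+1)/2]², then subtract the first 123 terms.
∑_{k=1}^{157} k³ = [157×158/2]² = 12403² = 153834409
∑_{k=1}^{123} k³ = [123×124/2]² = 7626² = 58155876
∑_{k=124}^{157} k³ = 153834409 - 58155876 = 95678533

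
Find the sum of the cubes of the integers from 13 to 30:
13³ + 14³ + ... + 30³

Use ∑_{k=1}^{n} k³ = [n(n+1)/2]², then subtract the first 12 terms.
∑_{k=1}^{30} k³ = [30×31/2]² = 465² = 216225
∑_{k=1}^{12} k³ = [12×13/2]² = 78² = 6084
∑_{k=13}^{30} k³ = 216225 - 6084 = 210141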